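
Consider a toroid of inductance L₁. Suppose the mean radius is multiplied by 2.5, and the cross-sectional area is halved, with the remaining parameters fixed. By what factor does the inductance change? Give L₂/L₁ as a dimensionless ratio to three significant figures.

For a toroid, L ∝ μᵣN²A/R.
L₂/L₁ = (2.5)^-1 × (0.5) = 0.200.

L₂/L₁ = 0.200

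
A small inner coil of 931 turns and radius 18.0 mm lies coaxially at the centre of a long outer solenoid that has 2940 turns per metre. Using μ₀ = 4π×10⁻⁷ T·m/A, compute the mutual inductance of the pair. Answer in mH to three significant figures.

The outer solenoid produces a uniform field B₁ = μ₀n₁I₁ across the inner coil,
so the flux linkage is N₂Φ = N₂B₁A₂ = μ₀n₁N₂A₂·I₁, giving M = μ₀n₁N₂A₂.
A₂ = πr² = π(1.800×10^-2 m)² = 1.018×10^-3 m².
M = (4π×10⁻⁷)(2940)(931)(1.018×10^-3) = 3.501×10^-3 H.

M ≈ 3.50 mH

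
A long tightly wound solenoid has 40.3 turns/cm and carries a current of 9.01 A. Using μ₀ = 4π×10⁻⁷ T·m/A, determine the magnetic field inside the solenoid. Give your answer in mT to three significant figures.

B ≈ 45.6 mT

Inside a long solenoid, B = μ₀nI.
B = (4π×10⁻⁷)(4.030×10^3 m⁻¹)(9.01 A) = 4.563×10^-2 T.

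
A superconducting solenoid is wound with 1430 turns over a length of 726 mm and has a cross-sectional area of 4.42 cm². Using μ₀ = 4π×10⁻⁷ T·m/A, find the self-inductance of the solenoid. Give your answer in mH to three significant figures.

A = 4.42 cm² = 4.420×10^-4 m².
For a long solenoid, L = μ₀N²A/ℓ.
L = (4π×10⁻⁷)(1430)²(4.420×10^-4)/(0.726 m) = 1.564×10^-3 H.

L ≈ 1.56 mH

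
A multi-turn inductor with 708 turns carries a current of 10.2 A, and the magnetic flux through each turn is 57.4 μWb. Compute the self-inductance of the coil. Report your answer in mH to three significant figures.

L ≈ 3.98 mH

Self-inductance is defined by L = NΦ_B/I (flux linkage over current).
L = (708)(5.740×10^-5 Wb)/(10.2 A) = 3.984×10^-3 H.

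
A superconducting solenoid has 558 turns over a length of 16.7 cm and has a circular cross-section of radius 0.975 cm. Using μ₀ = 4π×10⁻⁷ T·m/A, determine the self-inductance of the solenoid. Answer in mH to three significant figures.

L ≈ 0.700 mH

A = πr² = π(9.750×10^-3 m)² = 2.986×10^-4 m².
For a long solenoid, L = μ₀N²A/ℓ.
L = (4π×10⁻⁷)(558)²(2.986×10^-4)/(0.167 m) = 6.997×10^-4 H.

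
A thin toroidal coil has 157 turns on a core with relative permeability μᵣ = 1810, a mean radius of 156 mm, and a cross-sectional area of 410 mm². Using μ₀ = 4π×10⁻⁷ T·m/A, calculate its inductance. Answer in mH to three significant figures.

L ≈ 23.5 mH

For a thin toroid, L = μ₀μᵣN²A/(2πR).
L = (4π×10⁻⁷)(1810)(157)²(4.100×10^-4) / (2π×0.156 m) = 2.345×10^-2 H.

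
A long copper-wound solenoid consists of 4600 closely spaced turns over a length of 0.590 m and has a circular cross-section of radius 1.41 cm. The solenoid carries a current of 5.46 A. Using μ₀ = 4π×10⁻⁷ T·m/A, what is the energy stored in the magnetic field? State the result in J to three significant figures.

U ≈ 0.420 J

A = πr² = π(1.410×10^-2 m)² = 6.246×10^-4 m².
L = μ₀N²A/ℓ = (4π×10⁻⁷)(4600)²(6.246×10^-4)/(0.59) = 2.8149×10^-2 H.
U = ½LI² = ½(2.8149×10^-2)(5.46)² = 0.4196 J.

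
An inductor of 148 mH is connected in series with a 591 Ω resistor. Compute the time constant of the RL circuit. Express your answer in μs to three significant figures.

τ = L/R = (0.148 H)/(591 Ω) = 2.504×10^-4 s.

τ ≈ 250 μs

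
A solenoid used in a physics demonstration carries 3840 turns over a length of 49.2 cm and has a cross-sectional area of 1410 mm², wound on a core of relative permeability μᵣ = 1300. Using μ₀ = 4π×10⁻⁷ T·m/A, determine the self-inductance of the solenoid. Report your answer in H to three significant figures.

A = 1410 mm² = 1.410×10^-3 m².
For a long solenoid, L = μ₀μᵣN²A/ℓ.
L = (4π×10⁻⁷)(1300)(3840)²(1.410×10^-3)/(0.492 m) = 69.04 H.

L ≈ 69.0 H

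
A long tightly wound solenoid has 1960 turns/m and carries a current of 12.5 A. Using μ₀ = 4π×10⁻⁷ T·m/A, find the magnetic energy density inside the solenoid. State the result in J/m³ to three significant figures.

u ≈ 377 J/m³

B = μ₀nI = (4π×10⁻⁷)(1.960×10^3)(12.5) = 3.079×10^-2 T.
u = B²/(2μ₀) = (3.079×10^-2)²/(2×4π×10⁻⁷) = 377.1 J/m³.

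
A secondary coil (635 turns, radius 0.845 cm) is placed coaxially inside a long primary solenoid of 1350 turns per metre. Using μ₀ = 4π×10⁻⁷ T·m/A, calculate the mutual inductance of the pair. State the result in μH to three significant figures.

M ≈ 242 μH

The outer solenoid produces a uniform field B₁ = μ₀n₁I₁ across the inner coil,
so the flux linkage is N₂Φ = N₂B₁A₂ = μ₀n₁N₂A₂·I₁, giving M = μ₀n₁N₂A₂.
A₂ = πr² = π(8.450×10^-3 m)² = 2.243×10^-4 m².
M = (4π×10⁻⁷)(1350)(635)(2.243×10^-4) = 2.416×10^-4 H.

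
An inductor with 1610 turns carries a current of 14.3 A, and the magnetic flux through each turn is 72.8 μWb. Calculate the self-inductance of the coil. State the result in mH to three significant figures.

Self-inductance is defined by L = NΦ_B/I (flux linkage over current).
L = (1610)(7.280×10^-5 Wb)/(14.3 A) = 8.196×10^-3 H.

L ≈ 8.20 mH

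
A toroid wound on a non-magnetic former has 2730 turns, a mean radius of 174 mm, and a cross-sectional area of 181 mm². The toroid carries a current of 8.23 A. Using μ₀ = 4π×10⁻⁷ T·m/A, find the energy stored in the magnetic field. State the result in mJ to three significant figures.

L = μ₀N²A/(2πR) = (4π×10⁻⁷)(2730)²(1.810×10^-4)/(2π×0.174) = 1.551×10^-3 H.
U = ½LI² = ½(1.551×10^-3)(8.23)² = 5.251×10^-2 J.

U ≈ 52.5 mJ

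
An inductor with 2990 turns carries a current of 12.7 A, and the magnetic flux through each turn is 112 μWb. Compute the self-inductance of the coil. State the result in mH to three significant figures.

L ≈ 26.4 mH

Self-inductance is defined by L = NΦ_B/I (flux linkage over current).
L = (2990)(1.120×10^-4 Wb)/(12.7 A) = 2.637×10^-2 H.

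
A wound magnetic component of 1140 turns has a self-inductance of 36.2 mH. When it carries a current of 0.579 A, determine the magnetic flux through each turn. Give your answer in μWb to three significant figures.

From L = NΦ_B/I, the flux per turn is Φ_B = LI/N.
Φ_B = (3.620×10^-2 H)(0.579 A)/1140 = 1.839×10^-5 Wb.

Φ_B ≈ 18.4 μWb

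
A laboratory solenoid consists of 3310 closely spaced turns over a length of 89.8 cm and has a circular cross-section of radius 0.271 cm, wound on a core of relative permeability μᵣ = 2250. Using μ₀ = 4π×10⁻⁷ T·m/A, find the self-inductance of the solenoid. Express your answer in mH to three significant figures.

A = πr² = π(2.710×10^-3 m)² = 2.307×10^-5 m².
For a long solenoid, L = μ₀μᵣN²A/ℓ.
L = (4π×10⁻⁷)(2250)(3310)²(2.307×10^-5)/(0.898 m) = 0.7959 H.

L ≈ 796 mH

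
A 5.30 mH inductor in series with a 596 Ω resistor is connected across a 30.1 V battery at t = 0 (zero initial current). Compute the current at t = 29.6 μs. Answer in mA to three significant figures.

τ = L/R = 5.300×10^-3/596 = 8.893×10^-6 s; final current I_∞ = ε/R = 30.1/596 = 5.050×10^-2 A.
I(t) = I_∞(1 − e^(−t/τ)) with t/τ = 3.329.
I = (5.050×10^-2)(1 − e^(−3.329)) = 4.869×10^-2 A.

I ≈ 48.7 mA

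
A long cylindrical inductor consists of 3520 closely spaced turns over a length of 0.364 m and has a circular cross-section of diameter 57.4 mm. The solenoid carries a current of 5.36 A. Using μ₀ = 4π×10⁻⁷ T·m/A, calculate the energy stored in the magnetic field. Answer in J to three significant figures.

U ≈ 1.59 J

A = π(d/2)² = π(2.870×10^-2 m)² = 2.588×10^-3 m².
L = μ₀N²A/ℓ = (4π×10⁻⁷)(3520)²(2.588×10^-3)/(0.364) = 0.1107 H.
U = ½LI² = ½(0.1107)(5.36)² = 1.59 J.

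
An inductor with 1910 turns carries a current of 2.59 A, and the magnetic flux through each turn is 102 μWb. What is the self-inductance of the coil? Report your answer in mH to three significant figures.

L ≈ 75.2 mH

Self-inductance is defined by L = NΦ_B/I (flux linkage over current).
L = (1910)(1.020×10^-4 Wb)/(2.59 A) = 7.522×10^-2 H.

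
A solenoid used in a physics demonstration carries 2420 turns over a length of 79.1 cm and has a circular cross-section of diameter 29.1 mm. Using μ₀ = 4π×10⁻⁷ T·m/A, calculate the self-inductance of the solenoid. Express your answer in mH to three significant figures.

L ≈ 6.19 mH

A = π(d/2)² = π(1.455×10^-2 m)² = 6.651×10^-4 m².
For a long solenoid, L = μ₀N²A/ℓ.
L = (4π×10⁻⁷)(2420)²(6.651×10^-4)/(0.791 m) = 6.188×10^-3 H.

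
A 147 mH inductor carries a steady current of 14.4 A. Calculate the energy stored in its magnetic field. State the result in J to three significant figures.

U ≈ 15.2 J

Stored magnetic energy: U = ½LI².
U = ½(0.147 H)(14.4 A)² = 15.24 J.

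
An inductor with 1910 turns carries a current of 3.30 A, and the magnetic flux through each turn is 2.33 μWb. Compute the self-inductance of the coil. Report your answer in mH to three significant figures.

L ≈ 1.35 mH

Self-inductance is defined by L = NΦ_B/I (flux linkage over current).
L = (1910)(2.330×10^-6 Wb)/(3.30 A) = 1.349×10^-3 H.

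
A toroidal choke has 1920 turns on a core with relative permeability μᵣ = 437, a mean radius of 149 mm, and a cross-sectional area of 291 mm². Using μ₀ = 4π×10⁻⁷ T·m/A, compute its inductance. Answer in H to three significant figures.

L ≈ 0.629 H

For a thin toroid, L = μ₀μᵣN²A/(2πR).
L = (4π×10⁻⁷)(437)(1920)²(2.910×10^-4) / (2π×0.149 m) = 0.6292 H.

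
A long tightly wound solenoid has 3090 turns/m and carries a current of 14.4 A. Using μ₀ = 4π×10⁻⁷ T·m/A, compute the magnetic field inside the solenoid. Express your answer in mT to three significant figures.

Inside a long solenoid, B = μ₀nI.
B = (4π×10⁻⁷)(3.090×10^3 m⁻¹)(14.4 A) = 5.592×10^-2 T.

B ≈ 55.9 mT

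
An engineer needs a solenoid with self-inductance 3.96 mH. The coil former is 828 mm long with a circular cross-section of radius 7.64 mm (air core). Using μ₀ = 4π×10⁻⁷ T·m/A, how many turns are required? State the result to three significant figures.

A = πr² = π(7.640×10^-3 m)² = 1.834×10^-4 m².
From L = μ₀N²A/ℓ, N = √(Lℓ / (μ₀A)).
N = √[(3.960×10^-3)(0.828) / ((4π×10⁻⁷)×1.834×10^-4)] = √(1.423×10^7) ≈ 3772.2.

N ≈ 3770 turns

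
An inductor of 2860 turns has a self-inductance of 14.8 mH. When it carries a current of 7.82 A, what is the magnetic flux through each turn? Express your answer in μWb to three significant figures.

From L = NΦ_B/I, the flux per turn is Φ_B = LI/N.
Φ_B = (1.480×10^-2 H)(7.82 A)/2860 = 4.047×10^-5 Wb.

Φ_B ≈ 40.5 μWb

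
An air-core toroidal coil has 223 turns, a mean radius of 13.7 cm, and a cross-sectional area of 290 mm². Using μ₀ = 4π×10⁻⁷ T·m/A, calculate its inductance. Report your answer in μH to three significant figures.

L ≈ 21.1 μH

For a thin toroid, L = μ₀N²A/(2πR).
L = (4π×10⁻⁷)(223)²(2.900×10^-4) / (2π×0.137 m) = 2.105×10^-5 H.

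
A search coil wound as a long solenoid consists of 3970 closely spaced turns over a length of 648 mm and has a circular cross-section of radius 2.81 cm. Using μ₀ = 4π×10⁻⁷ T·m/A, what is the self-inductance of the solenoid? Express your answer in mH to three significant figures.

L ≈ 75.8 mH

A = πr² = π(2.810×10^-2 m)² = 2.481×10^-3 m².
For a long solenoid, L = μ₀N²A/ℓ.
L = (4π×10⁻⁷)(3970)²(2.481×10^-3)/(0.648 m) = 7.582×10^-2 H.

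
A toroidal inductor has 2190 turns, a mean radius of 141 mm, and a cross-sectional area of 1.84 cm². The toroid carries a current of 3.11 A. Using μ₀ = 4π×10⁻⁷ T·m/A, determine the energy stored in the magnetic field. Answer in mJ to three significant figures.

L = μ₀N²A/(2πR) = (4π×10⁻⁷)(2190)²(1.840×10^-4)/(2π×0.141) = 1.252×10^-3 H.
U = ½LI² = ½(1.252×10^-3)(3.11)² = 6.054×10^-3 J.

U ≈ 6.05 mJ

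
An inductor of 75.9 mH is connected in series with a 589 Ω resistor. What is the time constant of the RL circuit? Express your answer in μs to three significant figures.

τ = L/R = (7.590×10^-2 H)/(589 Ω) = 1.289×10^-4 s.

τ ≈ 129 μs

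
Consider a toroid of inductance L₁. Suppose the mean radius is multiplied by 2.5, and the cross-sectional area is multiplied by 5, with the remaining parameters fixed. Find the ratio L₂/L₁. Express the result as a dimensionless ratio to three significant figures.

L₂/L₁ = 2.00

For a toroid, L ∝ μᵣN²A/R.
L₂/L₁ = (2.5)^-1 × (5) = 2.00.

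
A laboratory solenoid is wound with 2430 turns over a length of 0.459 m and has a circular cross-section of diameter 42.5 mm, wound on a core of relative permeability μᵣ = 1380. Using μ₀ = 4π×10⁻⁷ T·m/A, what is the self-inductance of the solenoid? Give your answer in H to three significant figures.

A = π(d/2)² = π(2.125×10^-2 m)² = 1.419×10^-3 m².
For a long solenoid, L = μ₀μᵣN²A/ℓ.
L = (4π×10⁻⁷)(1380)(2430)²(1.419×10^-3)/(0.459 m) = 31.649 H.

L ≈ 31.6 H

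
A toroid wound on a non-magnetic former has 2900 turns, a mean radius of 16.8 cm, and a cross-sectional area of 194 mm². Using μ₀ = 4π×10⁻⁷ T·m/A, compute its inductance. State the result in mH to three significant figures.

L ≈ 1.94 mH

For a thin toroid, L = μ₀N²A/(2πR).
L = (4π×10⁻⁷)(2900)²(1.940×10^-4) / (2π×0.168 m) = 1.942×10^-3 H.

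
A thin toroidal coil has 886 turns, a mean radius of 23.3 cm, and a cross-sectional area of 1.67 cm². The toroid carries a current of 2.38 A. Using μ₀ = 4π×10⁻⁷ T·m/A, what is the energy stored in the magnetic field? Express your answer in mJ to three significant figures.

U ≈ 0.319 mJ

L = μ₀N²A/(2πR) = (4π×10⁻⁷)(886)²(1.670×10^-4)/(2π×0.233) = 1.125×10^-4 H.
U = ½LI² = ½(1.125×10^-4)(2.38)² = 3.187×10^-4 J.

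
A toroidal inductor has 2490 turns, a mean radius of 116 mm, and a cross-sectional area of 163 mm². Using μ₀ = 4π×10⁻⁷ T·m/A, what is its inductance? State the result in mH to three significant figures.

L ≈ 1.74 mH

For a thin toroid, L = μ₀N²A/(2πR).
L = (4π×10⁻⁷)(2490)²(1.630×10^-4) / (2π×0.116 m) = 1.742×10^-3 H.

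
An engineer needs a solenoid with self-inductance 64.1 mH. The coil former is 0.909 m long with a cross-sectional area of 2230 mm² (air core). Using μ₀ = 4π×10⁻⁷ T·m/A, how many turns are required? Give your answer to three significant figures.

A = 2230 mm² = 2.230×10^-3 m².
From L = μ₀N²A/ℓ, N = √(Lℓ / (μ₀A)).
N = √[(6.410×10^-2)(0.909) / ((4π×10⁻⁷)×2.230×10^-3)] = √(2.079×10^7) ≈ 4559.9.

N ≈ 4560 turns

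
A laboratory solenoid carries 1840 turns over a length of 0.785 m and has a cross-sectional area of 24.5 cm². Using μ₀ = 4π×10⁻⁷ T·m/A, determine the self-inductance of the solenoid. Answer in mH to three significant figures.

L ≈ 13.3 mH

A = 24.5 cm² = 2.450×10^-3 m².
For a long solenoid, L = μ₀N²A/ℓ.
L = (4π×10⁻⁷)(1840)²(2.450×10^-3)/(0.785 m) = 1.328×10^-2 H.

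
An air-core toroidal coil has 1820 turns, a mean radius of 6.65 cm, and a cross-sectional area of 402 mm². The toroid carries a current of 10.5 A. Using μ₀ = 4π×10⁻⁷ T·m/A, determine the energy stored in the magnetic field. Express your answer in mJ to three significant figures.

L = μ₀N²A/(2πR) = (4π×10⁻⁷)(1820)²(4.020×10^-4)/(2π×6.650×10^-2) = 4.0048×10^-3 H.
U = ½LI² = ½(4.0048×10^-3)(10.5)² = 0.2208 J.

U ≈ 221 mJ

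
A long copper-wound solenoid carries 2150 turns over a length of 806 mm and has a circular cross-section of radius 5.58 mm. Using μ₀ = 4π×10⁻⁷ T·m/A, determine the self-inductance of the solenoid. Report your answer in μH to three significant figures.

L ≈ 705 μH

A = πr² = π(5.580×10^-3 m)² = 9.782×10^-5 m².
For a long solenoid, L = μ₀N²A/ℓ.
L = (4π×10⁻⁷)(2150)²(9.782×10^-5)/(0.806 m) = 7.050×10^-4 H.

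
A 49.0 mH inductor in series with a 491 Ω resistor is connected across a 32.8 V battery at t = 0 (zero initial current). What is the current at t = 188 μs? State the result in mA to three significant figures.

τ = L/R = 4.900×10^-2/491 = 9.980×10^-5 s; final current I_∞ = ε/R = 32.8/491 = 6.680×10^-2 A.
I(t) = I_∞(1 − e^(−t/τ)) with t/τ = 1.884.
I = (6.680×10^-2)(1 − e^(−1.884)) = 5.6648×10^-2 A.

I ≈ 56.6 mA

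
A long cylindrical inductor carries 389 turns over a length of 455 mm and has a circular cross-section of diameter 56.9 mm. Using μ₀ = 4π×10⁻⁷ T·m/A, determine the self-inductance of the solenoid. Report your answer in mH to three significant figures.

A = π(d/2)² = π(2.845×10^-2 m)² = 2.543×10^-3 m².
For a long solenoid, L = μ₀N²A/ℓ.
L = (4π×10⁻⁷)(389)²(2.543×10^-3)/(0.455 m) = 1.063×10^-3 H.

L ≈ 1.06 mH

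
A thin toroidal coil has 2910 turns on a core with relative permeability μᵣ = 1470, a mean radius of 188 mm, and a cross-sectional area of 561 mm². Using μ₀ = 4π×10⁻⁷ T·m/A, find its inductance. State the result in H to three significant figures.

For a thin toroid, L = μ₀μᵣN²A/(2πR).
L = (4π×10⁻⁷)(1470)(2910)²(5.610×10^-4) / (2π×0.188 m) = 7.429 H.

L ≈ 7.43 H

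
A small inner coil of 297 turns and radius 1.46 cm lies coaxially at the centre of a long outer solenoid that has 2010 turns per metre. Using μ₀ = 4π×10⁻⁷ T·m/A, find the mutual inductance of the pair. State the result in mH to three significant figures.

M ≈ 0.502 mH

The outer solenoid produces a uniform field B₁ = μ₀n₁I₁ across the inner coil,
so the flux linkage is N₂Φ = N₂B₁A₂ = μ₀n₁N₂A₂·I₁, giving M = μ₀n₁N₂A₂.
A₂ = πr² = π(1.460×10^-2 m)² = 6.697×10^-4 m².
M = (4π×10⁻⁷)(2010)(297)(6.697×10^-4) = 5.024×10^-4 H.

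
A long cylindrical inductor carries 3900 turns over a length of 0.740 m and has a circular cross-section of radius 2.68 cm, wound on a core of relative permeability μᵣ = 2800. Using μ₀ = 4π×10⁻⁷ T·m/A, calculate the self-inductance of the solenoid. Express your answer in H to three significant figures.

A = πr² = π(2.680×10^-2 m)² = 2.256×10^-3 m².
For a long solenoid, L = μ₀μᵣN²A/ℓ.
L = (4π×10⁻⁷)(2800)(3900)²(2.256×10^-3)/(0.74 m) = 163.2 H.

L ≈ 163 H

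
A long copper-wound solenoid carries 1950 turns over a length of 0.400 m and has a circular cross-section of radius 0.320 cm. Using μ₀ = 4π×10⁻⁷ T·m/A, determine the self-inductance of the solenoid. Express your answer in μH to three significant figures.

L ≈ 384 μH

A = πr² = π(3.200×10^-3 m)² = 3.217×10^-5 m².
For a long solenoid, L = μ₀N²A/ℓ.
L = (4π×10⁻⁷)(1950)²(3.217×10^-5)/(0.4 m) = 3.843×10^-4 H.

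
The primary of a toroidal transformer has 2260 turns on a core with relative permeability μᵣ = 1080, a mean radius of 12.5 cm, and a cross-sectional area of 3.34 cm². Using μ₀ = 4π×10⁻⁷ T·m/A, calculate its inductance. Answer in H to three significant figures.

For a thin toroid, L = μ₀μᵣN²A/(2πR).
L = (4π×10⁻⁷)(1080)(2260)²(3.340×10^-4) / (2π×0.125 m) = 2.948 H.

L ≈ 2.95 H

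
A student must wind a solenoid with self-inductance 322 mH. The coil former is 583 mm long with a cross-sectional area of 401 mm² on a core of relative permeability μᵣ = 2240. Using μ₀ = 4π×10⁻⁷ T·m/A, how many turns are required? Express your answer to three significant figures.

A = 401 mm² = 4.010×10^-4 m².
From L = μ₀μᵣN²A/ℓ, N = √(Lℓ / (μ₀μᵣA)).
N = √[(0.322)(0.583) / ((4π×10⁻⁷)(2240)×4.010×10^-4)] = √(1.663×10^5) ≈ 407.8.

N ≈ 408 turns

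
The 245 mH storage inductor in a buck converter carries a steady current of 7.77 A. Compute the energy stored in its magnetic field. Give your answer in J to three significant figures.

Stored magnetic energy: U = ½LI².
U = ½(0.245 H)(7.77 A)² = 7.396 J.

U ≈ 7.40 J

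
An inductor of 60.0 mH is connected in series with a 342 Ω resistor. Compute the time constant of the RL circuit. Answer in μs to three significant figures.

τ ≈ 175 μs

τ = L/R = (6.000×10^-2 H)/(342 Ω) = 1.754×10^-4 s.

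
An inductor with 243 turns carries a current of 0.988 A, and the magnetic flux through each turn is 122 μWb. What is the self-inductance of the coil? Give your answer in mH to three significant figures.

Self-inductance is defined by L = NΦ_B/I (flux linkage over current).
L = (243)(1.220×10^-4 Wb)/(0.988 A) = 3.001×10^-2 H.

L ≈ 30.0 mH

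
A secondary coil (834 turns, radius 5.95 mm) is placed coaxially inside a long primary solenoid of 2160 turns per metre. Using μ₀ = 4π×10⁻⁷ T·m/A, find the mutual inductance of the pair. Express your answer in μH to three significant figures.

M ≈ 252 μH

The outer solenoid produces a uniform field B₁ = μ₀n₁I₁ across the inner coil,
so the flux linkage is N₂Φ = N₂B₁A₂ = μ₀n₁N₂A₂·I₁, giving M = μ₀n₁N₂A₂.
A₂ = πr² = π(5.950×10^-3 m)² = 1.112×10^-4 m².
M = (4π×10⁻⁷)(2160)(834)(1.112×10^-4) = 2.518×10^-4 H.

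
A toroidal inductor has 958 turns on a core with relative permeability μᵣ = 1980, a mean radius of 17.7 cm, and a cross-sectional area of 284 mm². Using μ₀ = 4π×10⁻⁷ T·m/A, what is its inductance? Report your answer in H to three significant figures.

For a thin toroid, L = μ₀μᵣN²A/(2πR).
L = (4π×10⁻⁷)(1980)(958)²(2.840×10^-4) / (2π×0.177 m) = 0.5831 H.

L ≈ 0.583 H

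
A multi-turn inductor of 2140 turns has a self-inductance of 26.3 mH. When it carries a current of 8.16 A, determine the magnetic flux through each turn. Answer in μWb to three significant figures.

Φ_B ≈ 100 μWb

From L = NΦ_B/I, the flux per turn is Φ_B = LI/N.
Φ_B = (2.630×10^-2 H)(8.16 A)/2140 = 1.003×10^-4 Wb.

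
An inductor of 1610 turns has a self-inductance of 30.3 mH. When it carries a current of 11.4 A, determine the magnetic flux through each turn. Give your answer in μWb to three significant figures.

From L = NΦ_B/I, the flux per turn is Φ_B = LI/N.
Φ_B = (3.030×10^-2 H)(11.4 A)/1610 = 2.145×10^-4 Wb.

Φ_B ≈ 215 μWb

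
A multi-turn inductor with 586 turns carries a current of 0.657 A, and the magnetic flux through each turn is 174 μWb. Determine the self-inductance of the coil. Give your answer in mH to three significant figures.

L ≈ 155 mH

Self-inductance is defined by L = NΦ_B/I (flux linkage over current).
L = (586)(1.740×10^-4 Wb)/(0.657 A) = 0.1552 H.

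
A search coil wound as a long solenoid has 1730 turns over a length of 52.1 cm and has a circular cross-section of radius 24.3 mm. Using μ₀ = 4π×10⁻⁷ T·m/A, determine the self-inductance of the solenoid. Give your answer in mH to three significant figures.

L ≈ 13.4 mH

A = πr² = π(2.430×10^-2 m)² = 1.855×10^-3 m².
For a long solenoid, L = μ₀N²A/ℓ.
L = (4π×10⁻⁷)(1730)²(1.855×10^-3)/(0.521 m) = 1.339×10^-2 H.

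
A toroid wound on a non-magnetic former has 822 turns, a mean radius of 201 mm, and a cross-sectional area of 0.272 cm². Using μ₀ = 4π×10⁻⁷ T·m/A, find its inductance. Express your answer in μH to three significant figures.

L ≈ 18.3 μH

For a thin toroid, L = μ₀N²A/(2πR).
L = (4π×10⁻⁷)(822)²(2.720×10^-5) / (2π×0.201 m) = 1.829×10^-5 H.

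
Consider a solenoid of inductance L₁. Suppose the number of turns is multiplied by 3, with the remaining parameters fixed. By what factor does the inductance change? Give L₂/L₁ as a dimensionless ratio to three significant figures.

L₂/L₁ = 9.00

For a solenoid, L ∝ μᵣN²A/ℓ.
L₂/L₁ = (3)^2 = 9.00.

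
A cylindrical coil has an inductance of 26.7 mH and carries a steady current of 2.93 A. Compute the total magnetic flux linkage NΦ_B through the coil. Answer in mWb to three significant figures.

NΦ_B ≈ 78.2 mWb

From L = NΦ_B/I, the flux linkage is NΦ_B = LI.
NΦ_B = (2.670×10^-2 H)(2.93 A) = 7.823×10^-2 Wb.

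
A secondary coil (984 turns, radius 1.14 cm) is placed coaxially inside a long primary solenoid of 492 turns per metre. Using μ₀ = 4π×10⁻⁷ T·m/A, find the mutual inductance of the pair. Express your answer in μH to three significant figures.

M ≈ 248 μH

The outer solenoid produces a uniform field B₁ = μ₀n₁I₁ across the inner coil,
so the flux linkage is N₂Φ = N₂B₁A₂ = μ₀n₁N₂A₂·I₁, giving M = μ₀n₁N₂A₂.
A₂ = πr² = π(1.140×10^-2 m)² = 4.083×10^-4 m².
M = (4π×10⁻⁷)(492)(984)(4.083×10^-4) = 2.484×10^-4 H.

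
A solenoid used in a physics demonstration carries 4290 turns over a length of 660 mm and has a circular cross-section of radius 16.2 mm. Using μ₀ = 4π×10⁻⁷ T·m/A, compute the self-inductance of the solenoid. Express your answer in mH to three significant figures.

L ≈ 28.9 mH

A = πr² = π(1.620×10^-2 m)² = 8.2448×10^-4 m².
For a long solenoid, L = μ₀N²A/ℓ.
L = (4π×10⁻⁷)(4290)²(8.2448×10^-4)/(0.66 m) = 2.889×10^-2 H.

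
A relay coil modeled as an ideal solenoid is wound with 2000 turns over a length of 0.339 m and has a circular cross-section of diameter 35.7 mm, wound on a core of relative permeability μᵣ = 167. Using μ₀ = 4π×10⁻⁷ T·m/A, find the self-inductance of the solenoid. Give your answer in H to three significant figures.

L ≈ 2.48 H

A = π(d/2)² = π(1.785×10^-2 m)² = 1.001×10^-3 m².
For a long solenoid, L = μ₀μᵣN²A/ℓ.
L = (4π×10⁻⁷)(167)(2000)²(1.001×10^-3)/(0.339 m) = 2.479 H.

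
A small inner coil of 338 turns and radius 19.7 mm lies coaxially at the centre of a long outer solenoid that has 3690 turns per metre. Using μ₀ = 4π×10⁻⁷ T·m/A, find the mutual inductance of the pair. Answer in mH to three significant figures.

The outer solenoid produces a uniform field B₁ = μ₀n₁I₁ across the inner coil,
so the flux linkage is N₂Φ = N₂B₁A₂ = μ₀n₁N₂A₂·I₁, giving M = μ₀n₁N₂A₂.
A₂ = πr² = π(1.970×10^-2 m)² = 1.219×10^-3 m².
M = (4π×10⁻⁷)(3690)(338)(1.219×10^-3) = 1.911×10^-3 H.

M ≈ 1.91 mH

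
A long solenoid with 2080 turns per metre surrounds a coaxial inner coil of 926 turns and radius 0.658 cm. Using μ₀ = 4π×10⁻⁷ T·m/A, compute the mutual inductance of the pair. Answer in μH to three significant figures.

M ≈ 329 μH

The outer solenoid produces a uniform field B₁ = μ₀n₁I₁ across the inner coil,
so the flux linkage is N₂Φ = N₂B₁A₂ = μ₀n₁N₂A₂·I₁, giving M = μ₀n₁N₂A₂.
A₂ = πr² = π(6.580×10^-3 m)² = 1.360×10^-4 m².
M = (4π×10⁻⁷)(2080)(926)(1.360×10^-4) = 3.292×10^-4 H.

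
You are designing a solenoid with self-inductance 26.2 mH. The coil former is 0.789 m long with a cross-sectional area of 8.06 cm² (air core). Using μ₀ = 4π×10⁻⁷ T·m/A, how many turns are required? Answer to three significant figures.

A = 8.06 cm² = 8.060×10^-4 m².
From L = μ₀N²A/ℓ, N = √(Lℓ / (μ₀A)).
N = √[(2.620×10^-2)(0.789) / ((4π×10⁻⁷)×8.060×10^-4)] = √(2.041×10^7) ≈ 4517.7.

N ≈ 4520 turns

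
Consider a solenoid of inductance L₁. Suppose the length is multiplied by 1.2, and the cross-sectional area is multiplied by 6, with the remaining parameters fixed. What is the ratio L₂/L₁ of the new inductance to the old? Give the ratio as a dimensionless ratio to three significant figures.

For a solenoid, L ∝ μᵣN²A/ℓ.
L₂/L₁ = (1.2)^-1 × (6) = 5.00.

L₂/L₁ = 5.00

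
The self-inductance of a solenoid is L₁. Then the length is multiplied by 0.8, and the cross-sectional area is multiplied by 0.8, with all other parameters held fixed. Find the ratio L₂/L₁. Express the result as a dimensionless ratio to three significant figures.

For a solenoid, L ∝ μᵣN²A/ℓ.
L₂/L₁ = (0.8)^-1 × (0.8) = 1.00.

L₂/L₁ = 1.00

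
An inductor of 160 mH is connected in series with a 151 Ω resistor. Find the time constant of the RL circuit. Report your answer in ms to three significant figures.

τ ≈ 1.06 ms

τ = L/R = (0.16 H)/(151 Ω) = 1.060×10^-3 s.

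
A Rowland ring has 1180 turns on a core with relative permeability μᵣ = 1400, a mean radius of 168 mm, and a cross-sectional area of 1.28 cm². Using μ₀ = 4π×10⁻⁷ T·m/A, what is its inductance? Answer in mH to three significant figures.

L ≈ 297 mH

For a thin toroid, L = μ₀μᵣN²A/(2πR).
L = (4π×10⁻⁷)(1400)(1180)²(1.280×10^-4) / (2π×0.168 m) = 0.297 H.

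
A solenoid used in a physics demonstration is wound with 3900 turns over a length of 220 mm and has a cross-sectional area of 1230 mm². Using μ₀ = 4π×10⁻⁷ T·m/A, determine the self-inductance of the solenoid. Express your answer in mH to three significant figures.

A = 1230 mm² = 1.230×10^-3 m².
For a long solenoid, L = μ₀N²A/ℓ.
L = (4π×10⁻⁷)(3900)²(1.230×10^-3)/(0.22 m) = 0.1069 H.

L ≈ 107 mH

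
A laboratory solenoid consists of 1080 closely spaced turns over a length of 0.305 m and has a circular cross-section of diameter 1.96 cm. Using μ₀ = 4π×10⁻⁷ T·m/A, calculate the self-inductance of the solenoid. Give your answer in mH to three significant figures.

A = π(d/2)² = π(9.800×10^-3 m)² = 3.017×10^-4 m².
For a long solenoid, L = μ₀N²A/ℓ.
L = (4π×10⁻⁷)(1080)²(3.017×10^-4)/(0.305 m) = 1.450×10^-3 H.

L ≈ 1.45 mH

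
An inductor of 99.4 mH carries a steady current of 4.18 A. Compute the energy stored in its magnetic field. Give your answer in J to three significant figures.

U ≈ 0.868 J

Stored magnetic energy: U = ½LI².
U = ½(9.940×10^-2 H)(4.18 A)² = 0.8684 J.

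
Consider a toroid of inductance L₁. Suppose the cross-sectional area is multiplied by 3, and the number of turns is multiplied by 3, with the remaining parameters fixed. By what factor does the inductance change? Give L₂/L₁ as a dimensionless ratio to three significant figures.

For a toroid, L ∝ μᵣN²A/R.
L₂/L₁ = (3) × (3)^2 = 27.0.

L₂/L₁ = 27.0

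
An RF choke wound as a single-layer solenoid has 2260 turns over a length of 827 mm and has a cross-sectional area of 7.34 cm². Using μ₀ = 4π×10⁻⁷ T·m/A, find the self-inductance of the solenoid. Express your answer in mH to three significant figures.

L ≈ 5.70 mH

A = 7.34 cm² = 7.340×10^-4 m².
For a long solenoid, L = μ₀N²A/ℓ.
L = (4π×10⁻⁷)(2260)²(7.340×10^-4)/(0.827 m) = 5.697×10^-3 H.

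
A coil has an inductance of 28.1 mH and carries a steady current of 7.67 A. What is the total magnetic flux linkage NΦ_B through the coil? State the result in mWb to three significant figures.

From L = NΦ_B/I, the flux linkage is NΦ_B = LI.
NΦ_B = (2.810×10^-2 H)(7.67 A) = 0.2155 Wb.

NΦ_B ≈ 216 mWb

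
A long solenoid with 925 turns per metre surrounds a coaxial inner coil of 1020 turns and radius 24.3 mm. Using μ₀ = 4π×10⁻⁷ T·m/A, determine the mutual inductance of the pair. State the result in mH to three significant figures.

M ≈ 2.20 mH

The outer solenoid produces a uniform field B₁ = μ₀n₁I₁ across the inner coil,
so the flux linkage is N₂Φ = N₂B₁A₂ = μ₀n₁N₂A₂·I₁, giving M = μ₀n₁N₂A₂.
A₂ = πr² = π(2.430×10^-2 m)² = 1.855×10^-3 m².
M = (4π×10⁻⁷)(925)(1020)(1.855×10^-3) = 2.199×10^-3 H.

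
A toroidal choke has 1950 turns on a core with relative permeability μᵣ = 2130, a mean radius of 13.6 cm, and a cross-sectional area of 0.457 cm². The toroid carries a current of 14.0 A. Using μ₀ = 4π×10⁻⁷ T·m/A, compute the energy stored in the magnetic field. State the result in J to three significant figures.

U ≈ 53.3 J

L = μ₀μᵣN²A/(2πR) = (4π×10⁻⁷)(2130)(1950)²(4.570×10^-5)/(2π×0.136) = 0.5443 H.
U = ½LI² = ½(0.5443)(14.0)² = 53.34 J.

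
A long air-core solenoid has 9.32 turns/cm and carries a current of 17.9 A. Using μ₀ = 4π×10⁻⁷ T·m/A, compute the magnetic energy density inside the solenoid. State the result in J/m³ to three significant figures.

u ≈ 175 J/m³

B = μ₀nI = (4π×10⁻⁷)(932)(17.9) = 2.096×10^-2 T.
u = B²/(2μ₀) = (2.096×10^-2)²/(2×4π×10⁻⁷) = 174.9 J/m³.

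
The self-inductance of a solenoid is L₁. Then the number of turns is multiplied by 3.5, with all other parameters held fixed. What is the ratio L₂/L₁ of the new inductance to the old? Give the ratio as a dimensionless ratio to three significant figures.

For a solenoid, L ∝ μᵣN²A/ℓ.
L₂/L₁ = (3.5)^2 = 12.3.

L₂/L₁ = 12.3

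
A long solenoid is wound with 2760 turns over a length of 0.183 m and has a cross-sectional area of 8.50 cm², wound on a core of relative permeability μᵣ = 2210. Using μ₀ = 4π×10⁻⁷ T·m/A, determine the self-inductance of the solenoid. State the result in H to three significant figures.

A = 8.50 cm² = 8.500×10^-4 m².
For a long solenoid, L = μ₀μᵣN²A/ℓ.
L = (4π×10⁻⁷)(2210)(2760)²(8.500×10^-4)/(0.183 m) = 98.26 H.

L ≈ 98.3 H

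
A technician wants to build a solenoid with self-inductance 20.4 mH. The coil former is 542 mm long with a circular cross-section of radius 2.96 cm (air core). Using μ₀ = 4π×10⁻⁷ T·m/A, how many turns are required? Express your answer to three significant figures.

A = πr² = π(2.960×10^-2 m)² = 2.753×10^-3 m².
From L = μ₀N²A/ℓ, N = √(Lℓ / (μ₀A)).
N = √[(2.040×10^-2)(0.542) / ((4π×10⁻⁷)×2.753×10^-3)] = √(3.197×10^6) ≈ 1787.9.

N ≈ 1790 turns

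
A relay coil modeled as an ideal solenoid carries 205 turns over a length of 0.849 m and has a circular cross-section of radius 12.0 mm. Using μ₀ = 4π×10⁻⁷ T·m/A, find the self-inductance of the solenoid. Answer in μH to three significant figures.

L ≈ 28.1 μH

A = πr² = π(1.200×10^-2 m)² = 4.524×10^-4 m².
For a long solenoid, L = μ₀N²A/ℓ.
L = (4π×10⁻⁷)(205)²(4.524×10^-4)/(0.849 m) = 2.814×10^-5 H.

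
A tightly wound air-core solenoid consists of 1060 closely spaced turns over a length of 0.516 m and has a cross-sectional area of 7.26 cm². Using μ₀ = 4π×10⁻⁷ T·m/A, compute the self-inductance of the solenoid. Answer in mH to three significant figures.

A = 7.26 cm² = 7.260×10^-4 m².
For a long solenoid, L = μ₀N²A/ℓ.
L = (4π×10⁻⁷)(1060)²(7.260×10^-4)/(0.516 m) = 1.987×10^-3 H.

L ≈ 1.99 mH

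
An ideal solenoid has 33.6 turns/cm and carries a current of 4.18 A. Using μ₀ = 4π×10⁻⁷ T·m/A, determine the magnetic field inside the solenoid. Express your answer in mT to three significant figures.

Inside a long solenoid, B = μ₀nI.
B = (4π×10⁻⁷)(3.360×10^3 m⁻¹)(4.18 A) = 1.7649×10^-2 T.

B ≈ 17.6 mT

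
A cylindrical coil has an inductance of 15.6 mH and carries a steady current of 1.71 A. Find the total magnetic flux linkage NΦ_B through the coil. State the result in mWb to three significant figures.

NΦ_B ≈ 26.7 mWb

From L = NΦ_B/I, the flux linkage is NΦ_B = LI.
NΦ_B = (1.560×10^-2 H)(1.71 A) = 2.668×10^-2 Wb.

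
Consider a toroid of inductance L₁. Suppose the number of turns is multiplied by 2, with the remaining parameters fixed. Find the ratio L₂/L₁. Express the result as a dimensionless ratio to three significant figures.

L₂/L₁ = 4.00

For a toroid, L ∝ μᵣN²A/R.
L₂/L₁ = (2)^2 = 4.00.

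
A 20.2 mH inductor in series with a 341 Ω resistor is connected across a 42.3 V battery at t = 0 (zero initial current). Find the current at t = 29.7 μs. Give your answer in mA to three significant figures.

I ≈ 48.9 mA

τ = L/R = 2.020×10^-2/341 = 5.924×10^-5 s; final current I_∞ = ε/R = 42.3/341 = 0.124 A.
I(t) = I_∞(1 − e^(−t/τ)) with t/τ = 0.501.
I = (0.124)(1 − e^(−0.501)) = 4.891×10^-2 A.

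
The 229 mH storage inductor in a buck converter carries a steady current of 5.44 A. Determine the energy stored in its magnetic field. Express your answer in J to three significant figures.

U ≈ 3.39 J

Stored magnetic energy: U = ½LI².
U = ½(0.229 H)(5.44 A)² = 3.388 J.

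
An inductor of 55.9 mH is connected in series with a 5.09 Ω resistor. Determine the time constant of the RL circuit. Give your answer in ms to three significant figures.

τ ≈ 11.0 ms

τ = L/R = (5.590×10^-2 H)/(5.09 Ω) = 1.098×10^-2 s.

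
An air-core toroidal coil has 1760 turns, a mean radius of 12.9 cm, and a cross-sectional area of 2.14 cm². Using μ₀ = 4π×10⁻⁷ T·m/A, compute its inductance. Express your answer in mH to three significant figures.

L ≈ 1.03 mH

For a thin toroid, L = μ₀N²A/(2πR).
L = (4π×10⁻⁷)(1760)²(2.140×10^-4) / (2π×0.129 m) = 1.028×10^-3 H.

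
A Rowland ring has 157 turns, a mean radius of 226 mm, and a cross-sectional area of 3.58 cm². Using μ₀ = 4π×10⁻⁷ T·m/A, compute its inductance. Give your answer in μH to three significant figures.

L ≈ 7.81 μH

For a thin toroid, L = μ₀N²A/(2πR).
L = (4π×10⁻⁷)(157)²(3.580×10^-4) / (2π×0.226 m) = 7.809×10^-6 H.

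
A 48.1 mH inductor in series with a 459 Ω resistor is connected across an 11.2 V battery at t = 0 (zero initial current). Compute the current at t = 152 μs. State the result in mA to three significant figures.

τ = L/R = 4.810×10^-2/459 = 1.048×10^-4 s; final current I_∞ = ε/R = 11.2/459 = 2.440×10^-2 A.
I(t) = I_∞(1 − e^(−t/τ)) with t/τ = 1.450.
I = (2.440×10^-2)(1 − e^(−1.450)) = 1.868×10^-2 A.

I ≈ 18.7 mA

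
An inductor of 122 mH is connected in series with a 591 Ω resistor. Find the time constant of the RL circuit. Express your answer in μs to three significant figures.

τ ≈ 206 μs

τ = L/R = (0.122 H)/(591 Ω) = 2.064×10^-4 s.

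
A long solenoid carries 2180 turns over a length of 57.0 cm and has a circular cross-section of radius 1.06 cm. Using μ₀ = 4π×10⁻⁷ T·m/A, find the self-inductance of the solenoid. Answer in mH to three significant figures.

L ≈ 3.70 mH

A = πr² = π(1.060×10^-2 m)² = 3.530×10^-4 m².
For a long solenoid, L = μ₀N²A/ℓ.
L = (4π×10⁻⁷)(2180)²(3.530×10^-4)/(0.57 m) = 3.698×10^-3 H.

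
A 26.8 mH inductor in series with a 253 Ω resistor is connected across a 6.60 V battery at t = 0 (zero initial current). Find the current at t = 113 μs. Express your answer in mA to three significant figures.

I ≈ 17.1 mA

τ = L/R = 2.680×10^-2/253 = 1.059×10^-4 s; final current I_∞ = ε/R = 6.60/253 = 2.609×10^-2 A.
I(t) = I_∞(1 − e^(−t/τ)) with t/τ = 1.067.
I = (2.609×10^-2)(1 − e^(−1.067)) = 1.711×10^-2 A.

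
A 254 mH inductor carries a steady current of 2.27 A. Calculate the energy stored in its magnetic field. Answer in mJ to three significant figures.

Stored magnetic energy: U = ½LI².
U = ½(0.254 H)(2.27 A)² = 0.6544 J.

U ≈ 654 mJ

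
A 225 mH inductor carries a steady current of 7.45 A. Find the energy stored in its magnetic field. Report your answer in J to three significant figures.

Stored magnetic energy: U = ½LI².
U = ½(0.225 H)(7.45 A)² = 6.244 J.

U ≈ 6.24 J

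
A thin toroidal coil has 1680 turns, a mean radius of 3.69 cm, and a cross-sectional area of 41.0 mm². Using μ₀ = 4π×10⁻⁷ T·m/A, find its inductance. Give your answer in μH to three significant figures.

L ≈ 627 μH

For a thin toroid, L = μ₀N²A/(2πR).
L = (4π×10⁻⁷)(1680)²(4.100×10^-5) / (2π×3.690×10^-2 m) = 6.272×10^-4 H.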